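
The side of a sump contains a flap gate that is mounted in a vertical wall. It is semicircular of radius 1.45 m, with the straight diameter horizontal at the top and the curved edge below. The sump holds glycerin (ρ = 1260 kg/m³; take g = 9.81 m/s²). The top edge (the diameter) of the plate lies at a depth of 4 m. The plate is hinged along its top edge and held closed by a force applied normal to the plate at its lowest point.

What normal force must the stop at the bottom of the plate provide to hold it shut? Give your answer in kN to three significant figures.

γ = ρg = 1260 × 9.81 / 1000 = 12.3606 kN/m³.
The centroid of a semicircle lies 4r/(3π) = 0.615399 m from the diameter, here below the top edge, so the centroid depth is h_c = 4 + 0.615399 = 4.6154 m.
A = πr²/2 = π × 1.45²/2 = 3.3026 m².
Resultant F = γ·h_c·A = 12.3606 × 4.6154 × 3.3026 = 188.41 kN.
I_c = (π/8 − 8/(9π))·r⁴ = 0.109757 × 1.45⁴ = 0.485182 m⁴.
Centre of pressure: y_p = y_c + I_c/(y_c·A) = 4.6154 + 0.485182/(4.6154 × 3.3026) = 4.6154 + 0.0318302 = 4.64723 m along the plane.
The resultant acts 0.615399 + 0.0318302 = 0.647229 m (along the plate) below the hinge at the top edge, so the moment about the hinge is M = F × 0.647229 = 188.41 × 0.647229 = 121.944 kN·m.
A normal force at the bottom, 1.45 m from the hinge, must supply this moment: P = 121.944/1.45 = 84.0993 kN.

P ≈ 84.1 kN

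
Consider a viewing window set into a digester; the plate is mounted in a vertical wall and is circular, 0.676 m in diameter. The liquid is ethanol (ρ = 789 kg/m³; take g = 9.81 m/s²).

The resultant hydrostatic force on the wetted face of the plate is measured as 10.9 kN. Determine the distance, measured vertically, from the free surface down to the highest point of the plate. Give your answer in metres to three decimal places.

γ = ρg = 789 × 9.81 / 1000 = 7.74009 kN/m³.
A = π(0.338)² = 0.358908 m².
From F = γ·h_c·A, the centroid depth is h_c = 10.9/(7.74009 × 0.358908) = 3.92371 m.
The centroid is at the centre, 0.338 m below the top of the plate, so the highest point sits at h_top = 3.92371 − 0.338 = 3.58571 m below the surface.

d_top ≈ 3.586 m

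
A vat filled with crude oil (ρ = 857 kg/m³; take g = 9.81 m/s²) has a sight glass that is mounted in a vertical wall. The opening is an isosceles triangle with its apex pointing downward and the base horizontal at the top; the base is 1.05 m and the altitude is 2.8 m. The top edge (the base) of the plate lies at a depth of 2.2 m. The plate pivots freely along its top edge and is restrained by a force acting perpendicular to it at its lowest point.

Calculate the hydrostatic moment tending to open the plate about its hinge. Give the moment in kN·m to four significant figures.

γ = ρg = 857 × 9.81 / 1000 = 8.40717 kN/m³.
With the apex down, the centroid sits h/3 = 2.8/3 = 0.933333 m below the base (the top edge), so the centroid depth is h_c = 2.2 + 0.933333 = 3.13333 m.
A = ½ × 1.05 × 2.8 = 1.47 m².
Resultant F = γ·h_c·A = 8.40717 × 3.13333 × 1.47 = 38.7234 kN.
I_c = b·h³/36 = 1.05 × 2.8³/36 = 0.640267 m⁴.
Centre of pressure: y_p = y_c + I_c/(y_c·A) = 3.13333 + 0.640267/(3.13333 × 1.47) = 3.13333 + 0.139007 = 3.27234 m along the plane.
The resultant acts 0.933333 + 0.139007 = 1.07234 m (along the plate) below the hinge at the top edge, so the moment about the hinge is M = F × 1.07234 = 38.7234 × 1.07234 = 41.5247 kN·m.

M ≈ 41.52 kN·m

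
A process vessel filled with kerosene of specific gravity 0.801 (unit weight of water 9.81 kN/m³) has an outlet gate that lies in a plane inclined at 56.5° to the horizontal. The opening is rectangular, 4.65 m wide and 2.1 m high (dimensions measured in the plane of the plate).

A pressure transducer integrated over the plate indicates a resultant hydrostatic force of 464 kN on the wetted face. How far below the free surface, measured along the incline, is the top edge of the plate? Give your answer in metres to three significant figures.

y_top ≈ 6.20 m

γ = 0.801 × 9.81 = 7.85781 kN/m³.
A = 4.65 × 2.1 = 9.765 m².
From F = γ·h_c·A, the centroid depth is h_c = 464/(7.85781 × 9.765) = 6.04706 m.
Let θ = 56.5° be the plate's angle to the horizontal; measure y along the incline from where the plane meets the free surface. Vertical depth h = y·sinθ with sinθ = 0.833886.
Along the incline, y_c = h_c/sinθ = 6.04706/0.833886 = 7.25166 m.
The centroid lies 2.1/2 = 1.05 m below the top edge, so the top edge sits at y_top = 7.25166 − 1.05 = 6.20166 m along the incline.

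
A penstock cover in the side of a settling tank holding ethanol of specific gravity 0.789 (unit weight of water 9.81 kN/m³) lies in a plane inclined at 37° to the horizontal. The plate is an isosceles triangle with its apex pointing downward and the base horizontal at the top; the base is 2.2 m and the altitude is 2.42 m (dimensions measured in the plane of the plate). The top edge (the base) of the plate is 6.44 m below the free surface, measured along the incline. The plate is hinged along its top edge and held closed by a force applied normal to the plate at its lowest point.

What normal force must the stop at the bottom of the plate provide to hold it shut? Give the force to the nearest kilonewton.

P ≈ 32 kN

γ = 0.789 × 9.81 = 7.74009 kN/m³.
Let θ = 37° be the plate's angle to the horizontal; measure y along the incline from where the plane meets the free surface. Vertical depth h = y·sinθ with sinθ = 0.601815.
With the apex down, the centroid sits h/3 = 2.42/3 = 0.806667 m below the base (the top edge), so y_c = 6.44 + 0.806667 = 7.24667 m and h_c = 7.24667 × 0.601815 = 4.36115 m.
A = ½ × 2.2 × 2.42 = 2.662 m².
Resultant F = γ·h_c·A = 7.74009 × 4.36115 × 2.662 = 89.8577 kN.
I_c = b·h³/36 = 2.2 × 2.42³/36 = 0.866096 m⁴.
Centre of pressure: y_p = y_c + I_c/(y_c·A) = 7.24667 + 0.866096/(7.24667 × 2.662) = 7.24667 + 0.0448972 = 7.29157 m along the plane.
The resultant acts 0.806667 + 0.0448972 = 0.851564 m (along the plate) below the hinge at the top edge, so the moment about the hinge is M = F × 0.851564 = 89.8577 × 0.851564 = 76.5196 kN·m.
A normal force at the bottom, 2.42 m from the hinge, must supply this moment: P = 76.5196/2.42 = 31.6197 kN.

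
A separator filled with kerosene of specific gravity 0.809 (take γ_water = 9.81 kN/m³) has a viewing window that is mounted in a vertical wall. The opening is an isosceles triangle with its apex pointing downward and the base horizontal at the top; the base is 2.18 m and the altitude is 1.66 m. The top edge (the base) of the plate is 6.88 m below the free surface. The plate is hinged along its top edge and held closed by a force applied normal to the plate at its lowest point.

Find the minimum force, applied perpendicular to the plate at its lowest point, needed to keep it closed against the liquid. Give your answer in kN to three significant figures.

γ = 0.809 × 9.81 = 7.93629 kN/m³.
With the apex down, the centroid sits h/3 = 1.66/3 = 0.553333 m below the base (the top edge), so the centroid depth is h_c = 6.88 + 0.553333 = 7.43333 m.
A = ½ × 2.18 × 1.66 = 1.8094 m².
Resultant F = γ·h_c·A = 7.93629 × 7.43333 × 1.8094 = 106.742 kN.
I_c = b·h³/36 = 2.18 × 1.66³/36 = 0.276999 m⁴.
Centre of pressure: y_p = y_c + I_c/(y_c·A) = 7.43333 + 0.276999/(7.43333 × 1.8094) = 7.43333 + 0.0205949 = 7.45392 m along the plane.
The resultant acts 0.553333 + 0.0205949 = 0.573928 m (along the plate) below the hinge at the top edge, so the moment about the hinge is M = F × 0.573928 = 106.742 × 0.573928 = 61.2622 kN·m.
A normal force at the bottom, 1.66 m from the hinge, must supply this moment: P = 61.2622/1.66 = 36.9049 kN.

P ≈ 36.9 kN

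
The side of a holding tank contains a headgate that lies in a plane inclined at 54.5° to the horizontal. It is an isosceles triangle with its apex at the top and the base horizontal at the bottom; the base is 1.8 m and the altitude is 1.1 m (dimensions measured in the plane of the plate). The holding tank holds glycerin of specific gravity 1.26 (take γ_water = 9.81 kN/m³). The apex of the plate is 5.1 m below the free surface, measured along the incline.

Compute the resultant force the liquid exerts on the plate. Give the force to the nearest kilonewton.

F ≈ 58 kN

γ = 1.26 × 9.81 = 12.3606 kN/m³.
Let θ = 54.5° be the plate's angle to the horizontal; measure y along the incline from where the plane meets the free surface. Vertical depth h = y·sinθ with sinθ = 0.814116.
With the apex up, the centroid sits 2h/3 = 2 × 1.1/3 = 0.733333 m below the apex, so y_c = 5.1 + 0.733333 = 5.83333 m and h_c = 5.83333 × 0.814116 = 4.74901 m.
A = ½ × 1.8 × 1.1 = 0.99 m².
Resultant F = γ·h_c·A = 12.3606 × 4.74901 × 0.99 = 58.1136 kN.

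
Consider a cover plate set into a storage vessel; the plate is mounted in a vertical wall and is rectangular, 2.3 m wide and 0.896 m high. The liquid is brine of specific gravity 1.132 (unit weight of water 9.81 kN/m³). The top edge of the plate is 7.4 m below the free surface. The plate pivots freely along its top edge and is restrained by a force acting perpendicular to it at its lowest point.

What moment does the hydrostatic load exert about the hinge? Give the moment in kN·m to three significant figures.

M ≈ 82.0 kN·m

γ = 1.132 × 9.81 = 11.10492 kN/m³.
The centroid lies 0.896/2 = 0.448 m below the top edge, so the centroid depth is h_c = 7.4 + 0.448 = 7.848 m.
A = 2.3 × 0.896 = 2.0608 m².
Resultant F = γ·h_c·A = 11.10492 × 7.848 × 2.0608 = 179.602 kN.
I_c = b·h³/12 = 2.3 × 0.896³/12 = 0.13787 m⁴.
Centre of pressure: y_p = y_c + I_c/(y_c·A) = 7.848 + 0.13787/(7.848 × 2.0608) = 7.848 + 0.00852462 = 7.85652 m along the plane.
The resultant acts 0.448 + 0.00852462 = 0.456525 m (along the plate) below the hinge at the top edge, so the moment about the hinge is M = F × 0.456525 = 179.602 × 0.456525 = 81.9928 kN·m.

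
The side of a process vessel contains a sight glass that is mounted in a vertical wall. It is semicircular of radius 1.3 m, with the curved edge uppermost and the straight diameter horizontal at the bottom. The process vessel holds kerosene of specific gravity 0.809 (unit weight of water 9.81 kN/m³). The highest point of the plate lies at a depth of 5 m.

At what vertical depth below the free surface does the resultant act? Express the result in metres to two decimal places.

γ = 0.809 × 9.81 = 7.93629 kN/m³.
The centroid lies 4r/(3π) = 0.551737 m above the diameter, so r − 4r/(3π) = 1.3 − 0.551737 = 0.748263 m below the topmost point, so the centroid depth is h_c = 5 + 0.748263 = 5.74826 m.
A = πr²/2 = π × 1.3²/2 = 2.65465 m².
Resultant F = γ·h_c·A = 7.93629 × 5.74826 × 2.65465 = 121.105 kN.
I_c = (π/8 − 8/(9π))·r⁴ = 0.109757 × 1.3⁴ = 0.313477 m⁴.
Centre of pressure: y_p = y_c + I_c/(y_c·A) = 5.74826 + 0.313477/(5.74826 × 2.65465) = 5.74826 + 0.0205429 = 5.7688 m along the plane.

h_p = 5.77 m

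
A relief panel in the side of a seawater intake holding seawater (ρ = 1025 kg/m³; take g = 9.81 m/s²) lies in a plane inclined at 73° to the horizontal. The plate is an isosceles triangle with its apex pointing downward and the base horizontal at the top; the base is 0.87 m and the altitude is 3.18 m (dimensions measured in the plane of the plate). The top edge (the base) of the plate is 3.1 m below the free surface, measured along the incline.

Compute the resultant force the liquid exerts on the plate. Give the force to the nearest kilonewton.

F ≈ 55 kN

γ = ρg = 1025 × 9.81 / 1000 = 10.05525 kN/m³.
Let θ = 73° be the plate's angle to the horizontal; measure y along the incline from where the plane meets the free surface. Vertical depth h = y·sinθ with sinθ = 0.956305.
With the apex down, the centroid sits h/3 = 3.18/3 = 1.06 m below the base (the top edge), so y_c = 3.1 + 1.06 = 4.16 m and h_c = 4.16 × 0.956305 = 3.97823 m.
A = ½ × 0.87 × 3.18 = 1.3833 m².
Resultant F = γ·h_c·A = 10.05525 × 3.97823 × 1.3833 = 55.3349 kN.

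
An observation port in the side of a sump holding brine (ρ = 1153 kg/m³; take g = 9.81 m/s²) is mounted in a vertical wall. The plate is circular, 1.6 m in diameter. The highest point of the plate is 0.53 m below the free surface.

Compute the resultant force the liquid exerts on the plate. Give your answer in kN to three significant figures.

F ≈ 30.2 kN

γ = ρg = 1153 × 9.81 / 1000 = 11.31093 kN/m³.
The centroid is at the centre, 0.8 m below the top of the plate, so the centroid depth is h_c = 0.53 + 0.8 = 1.33 m.
A = π(0.8)² = 2.01062 m².
Resultant F = γ·h_c·A = 11.31093 × 1.33 × 2.01062 = 30.2468 kN.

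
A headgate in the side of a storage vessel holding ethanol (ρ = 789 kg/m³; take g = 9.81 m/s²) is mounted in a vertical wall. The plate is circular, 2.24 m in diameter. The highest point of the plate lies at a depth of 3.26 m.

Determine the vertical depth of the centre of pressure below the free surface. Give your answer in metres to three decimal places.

h_p = 4.452 m

γ = ρg = 789 × 9.81 / 1000 = 7.74009 kN/m³.
The centroid is at the centre, 1.12 m below the top of the plate, so the centroid depth is h_c = 3.26 + 1.12 = 4.38 m.
A = π(1.12)² = 3.94081 m².
Resultant F = γ·h_c·A = 7.74009 × 4.38 × 3.94081 = 133.6 kN.
I_c = πr⁴/4 = π × 1.12⁴/4 = 1.23584 m⁴.
Centre of pressure: y_p = y_c + I_c/(y_c·A) = 4.38 + 1.23584/(4.38 × 3.94081) = 4.38 + 0.0715983 = 4.4516 m along the plane.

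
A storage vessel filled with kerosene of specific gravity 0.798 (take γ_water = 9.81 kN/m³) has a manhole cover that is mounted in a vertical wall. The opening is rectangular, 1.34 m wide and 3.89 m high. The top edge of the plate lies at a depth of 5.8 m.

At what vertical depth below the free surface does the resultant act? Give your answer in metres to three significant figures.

γ = 0.798 × 9.81 = 7.82838 kN/m³.
The centroid lies 3.89/2 = 1.945 m below the top edge, so the centroid depth is h_c = 5.8 + 1.945 = 7.745 m.
A = 1.34 × 3.89 = 5.2126 m².
Resultant F = γ·h_c·A = 7.82838 × 7.745 × 5.2126 = 316.044 kN.
I_c = b·h³/12 = 1.34 × 3.89³/12 = 6.57313 m⁴.
Centre of pressure: y_p = y_c + I_c/(y_c·A) = 7.745 + 6.57313/(7.745 × 5.2126) = 7.745 + 0.162816 = 7.90782 m along the plane.

h_p = 7.91 m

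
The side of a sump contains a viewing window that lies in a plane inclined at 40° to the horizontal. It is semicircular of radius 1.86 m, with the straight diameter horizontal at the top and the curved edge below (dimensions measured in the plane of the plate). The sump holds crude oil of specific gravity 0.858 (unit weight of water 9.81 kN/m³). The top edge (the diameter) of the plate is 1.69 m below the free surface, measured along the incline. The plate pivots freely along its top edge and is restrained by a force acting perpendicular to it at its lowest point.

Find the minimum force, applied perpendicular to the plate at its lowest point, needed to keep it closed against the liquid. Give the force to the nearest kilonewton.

P ≈ 35 kN

γ = 0.858 × 9.81 = 8.41698 kN/m³.
Let θ = 40° be the plate's angle to the horizontal; measure y along the incline from where the plane meets the free surface. Vertical depth h = y·sinθ with sinθ = 0.642788.
The centroid of a semicircle lies 4r/(3π) = 0.789409 m from the diameter, here below the top edge, so y_c = 1.69 + 0.789409 = 2.47941 m and h_c = 2.47941 × 0.642788 = 1.59373 m.
A = πr²/2 = π × 1.86²/2 = 5.43433 m².
Resultant F = γ·h_c·A = 8.41698 × 1.59373 × 5.43433 = 72.8982 kN.
I_c = (π/8 − 8/(9π))·r⁴ = 0.109757 × 1.86⁴ = 1.31366 m⁴.
Centre of pressure: y_p = y_c + I_c/(y_c·A) = 2.47941 + 1.31366/(2.47941 × 5.43433) = 2.47941 + 0.0974964 = 2.57691 m along the plane.
The resultant acts 0.789409 + 0.0974964 = 0.886905 m (along the plate) below the hinge at the top edge, so the moment about the hinge is M = F × 0.886905 = 72.8982 × 0.886905 = 64.6538 kN·m.
A normal force at the bottom, 1.86 m from the hinge, must supply this moment: P = 64.6538/1.86 = 34.7601 kN.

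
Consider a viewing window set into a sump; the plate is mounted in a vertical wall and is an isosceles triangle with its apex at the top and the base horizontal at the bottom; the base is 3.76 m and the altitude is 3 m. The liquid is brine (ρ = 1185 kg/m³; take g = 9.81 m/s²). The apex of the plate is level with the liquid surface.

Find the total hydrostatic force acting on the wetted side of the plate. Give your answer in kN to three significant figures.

γ = ρg = 1185 × 9.81 / 1000 = 11.62485 kN/m³.
With the apex up, the centroid sits 2h/3 = 2 × 3/3 = 2 m below the apex, so the centroid depth is h_c = 2 m.
A = ½ × 3.76 × 3 = 5.64 m².
Resultant F = γ·h_c·A = 11.62485 × 2 × 5.64 = 131.128 kN.

F ≈ 131 kN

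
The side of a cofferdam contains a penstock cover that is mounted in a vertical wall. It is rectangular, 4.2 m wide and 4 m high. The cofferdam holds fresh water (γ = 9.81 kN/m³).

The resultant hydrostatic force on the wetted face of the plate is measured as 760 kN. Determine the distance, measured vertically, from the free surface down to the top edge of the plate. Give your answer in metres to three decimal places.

γ = 9.81 kN/m³.
A = 4.2 × 4 = 16.8 m².
From F = γ·h_c·A, the centroid depth is h_c = 760/(9.81 × 16.8) = 4.61143 m.
The centroid lies 4/2 = 2 m below the top edge, so the top edge sits at h_top = 4.61143 − 2 = 2.61143 m below the surface.

d_top ≈ 2.611 m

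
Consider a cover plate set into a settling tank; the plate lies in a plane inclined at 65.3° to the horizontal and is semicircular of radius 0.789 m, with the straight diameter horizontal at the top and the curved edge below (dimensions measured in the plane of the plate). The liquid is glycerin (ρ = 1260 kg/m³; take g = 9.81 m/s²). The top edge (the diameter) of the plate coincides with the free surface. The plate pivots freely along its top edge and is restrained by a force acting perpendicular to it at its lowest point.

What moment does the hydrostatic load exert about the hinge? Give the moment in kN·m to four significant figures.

M ≈ 1.709 kN·m

γ = ρg = 1260 × 9.81 / 1000 = 12.3606 kN/m³.
Let θ = 65.3° be the plate's angle to the horizontal; measure y along the incline from where the plane meets the free surface. Vertical depth h = y·sinθ with sinθ = 0.908508.
The centroid of a semicircle lies 4r/(3π) = 0.334862 m from the diameter, here below the top edge, so y_c = 0.334862 m and h_c = 0.334862 × 0.908508 = 0.304225 m.
A = πr²/2 = π × 0.789²/2 = 0.977854 m².
Resultant F = γ·h_c·A = 12.3606 × 0.304225 × 0.977854 = 3.67713 kN.
I_c = (π/8 − 8/(9π))·r⁴ = 0.109757 × 0.789⁴ = 0.0425344 m⁴.
Centre of pressure: y_p = y_c + I_c/(y_c·A) = 0.334862 + 0.0425344/(0.334862 × 0.977854) = 0.334862 + 0.129897 = 0.464759 m along the plane.
The resultant acts 0.334862 + 0.129897 = 0.464759 m (along the plate) below the hinge at the top edge, so the moment about the hinge is M = F × 0.464759 = 3.67713 × 0.464759 = 1.70898 kN·m.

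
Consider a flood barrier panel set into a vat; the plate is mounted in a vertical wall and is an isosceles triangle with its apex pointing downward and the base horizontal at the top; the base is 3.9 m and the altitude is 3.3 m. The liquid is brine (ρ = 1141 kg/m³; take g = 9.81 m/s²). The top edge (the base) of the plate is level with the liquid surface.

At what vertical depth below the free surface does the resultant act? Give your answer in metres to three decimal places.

γ = ρg = 1141 × 9.81 / 1000 = 11.19321 kN/m³.
With the apex down, the centroid sits h/3 = 3.3/3 = 1.1 m below the base (the top edge), so the centroid depth is h_c = 1.1 m.
A = ½ × 3.9 × 3.3 = 6.435 m².
Resultant F = γ·h_c·A = 11.19321 × 1.1 × 6.435 = 79.2311 kN.
I_c = b·h³/36 = 3.9 × 3.3³/36 = 3.89317 m⁴.
Centre of pressure: y_p = y_c + I_c/(y_c·A) = 1.1 + 3.89317/(1.1 × 6.435) = 1.1 + 0.549999 = 1.65 m along the plane.

h_p = 1.650 m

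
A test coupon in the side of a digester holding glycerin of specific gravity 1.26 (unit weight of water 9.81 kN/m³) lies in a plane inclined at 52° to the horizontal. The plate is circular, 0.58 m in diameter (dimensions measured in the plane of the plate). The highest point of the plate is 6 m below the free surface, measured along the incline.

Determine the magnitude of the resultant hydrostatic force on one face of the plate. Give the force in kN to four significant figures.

γ = 1.26 × 9.81 = 12.3606 kN/m³.
Let θ = 52° be the plate's angle to the horizontal; measure y along the incline from where the plane meets the free surface. Vertical depth h = y·sinθ with sinθ = 0.788011.
The centroid is at the centre, 0.29 m below the top of the plate, so y_c = 6 + 0.29 = 6.29 m and h_c = 6.29 × 0.788011 = 4.95659 m.
A = π(0.29)² = 0.264208 m².
Resultant F = γ·h_c·A = 12.3606 × 4.95659 × 0.264208 = 16.1871 kN.

F ≈ 16.19 kN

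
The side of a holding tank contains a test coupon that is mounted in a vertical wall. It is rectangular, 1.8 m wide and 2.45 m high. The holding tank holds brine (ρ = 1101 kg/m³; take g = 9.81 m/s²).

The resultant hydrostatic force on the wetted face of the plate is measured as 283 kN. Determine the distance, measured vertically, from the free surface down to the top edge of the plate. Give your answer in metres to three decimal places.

γ = ρg = 1101 × 9.81 / 1000 = 10.80081 kN/m³.
A = 1.8 × 2.45 = 4.41 m².
From F = γ·h_c·A, the centroid depth is h_c = 283/(10.80081 × 4.41) = 5.94144 m.
The centroid lies 2.45/2 = 1.225 m below the top edge, so the top edge sits at h_top = 5.94144 − 1.225 = 4.71644 m below the surface.

d_top ≈ 4.716 m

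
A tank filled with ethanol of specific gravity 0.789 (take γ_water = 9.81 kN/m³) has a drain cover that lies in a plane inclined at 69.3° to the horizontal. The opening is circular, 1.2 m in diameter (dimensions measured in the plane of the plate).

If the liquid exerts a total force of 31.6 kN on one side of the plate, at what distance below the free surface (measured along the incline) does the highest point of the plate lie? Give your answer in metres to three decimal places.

y_top ≈ 3.259 m

γ = 0.789 × 9.81 = 7.74009 kN/m³.
A = π(0.6)² = 1.13097 m².
From F = γ·h_c·A, the centroid depth is h_c = 31.6/(7.74009 × 1.13097) = 3.60986 m.
Let θ = 69.3° be the plate's angle to the horizontal; measure y along the incline from where the plane meets the free surface. Vertical depth h = y·sinθ with sinθ = 0.935444.
Along the incline, y_c = h_c/sinθ = 3.60986/0.935444 = 3.85898 m.
The centroid is at the centre, 0.6 m below the top of the plate, so the highest point sits at y_top = 3.85898 − 0.6 = 3.25898 m along the incline.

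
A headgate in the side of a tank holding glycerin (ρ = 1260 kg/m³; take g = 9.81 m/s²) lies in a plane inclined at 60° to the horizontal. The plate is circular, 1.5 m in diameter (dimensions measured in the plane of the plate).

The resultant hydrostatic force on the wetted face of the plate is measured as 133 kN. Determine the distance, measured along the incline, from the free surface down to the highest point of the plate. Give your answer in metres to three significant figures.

y_top ≈ 6.28 m

γ = ρg = 1260 × 9.81 / 1000 = 12.3606 kN/m³.
A = π(0.75)² = 1.76715 m².
From F = γ·h_c·A, the centroid depth is h_c = 133/(12.3606 × 1.76715) = 6.0889 m.
Let θ = 60° be the plate's angle to the horizontal; measure y along the incline from where the plane meets the free surface. Vertical depth h = y·sinθ with sinθ = 0.866025.
Along the incline, y_c = h_c/sinθ = 6.0889/0.866025 = 7.03086 m.
The centroid is at the centre, 0.75 m below the top of the plate, so the highest point sits at y_top = 7.03086 − 0.75 = 6.28086 m along the incline.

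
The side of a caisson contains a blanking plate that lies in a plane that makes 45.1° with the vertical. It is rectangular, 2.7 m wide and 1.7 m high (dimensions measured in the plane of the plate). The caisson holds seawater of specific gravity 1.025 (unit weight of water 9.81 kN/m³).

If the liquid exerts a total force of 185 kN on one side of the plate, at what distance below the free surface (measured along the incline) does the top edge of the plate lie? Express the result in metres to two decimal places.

y_top ≈ 4.83 m

γ = 1.025 × 9.81 = 10.05525 kN/m³.
A = 2.7 × 1.7 = 4.59 m².
From F = γ·h_c·A, the centroid depth is h_c = 185/(10.05525 × 4.59) = 4.00835 m.
The plate makes 45.1° with the vertical, i.e. θ = 90° − 45.1° = 44.9° to the horizontal. Measuring y along the incline from the free-surface line, vertical depth h = y·sinθ with sinθ = 0.705872.
Along the incline, y_c = h_c/sinθ = 4.00835/0.705872 = 5.67858 m.
The centroid lies 1.7/2 = 0.85 m below the top edge, so the top edge sits at y_top = 5.67858 − 0.85 = 4.82858 m along the incline.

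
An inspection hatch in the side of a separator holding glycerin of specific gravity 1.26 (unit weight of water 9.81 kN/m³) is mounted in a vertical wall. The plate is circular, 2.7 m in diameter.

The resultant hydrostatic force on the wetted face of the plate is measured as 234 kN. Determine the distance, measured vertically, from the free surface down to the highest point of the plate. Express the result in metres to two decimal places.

γ = 1.26 × 9.81 = 12.3606 kN/m³.
A = π(1.35)² = 5.72555 m².
From F = γ·h_c·A, the centroid depth is h_c = 234/(12.3606 × 5.72555) = 3.30643 m.
The centroid is at the centre, 1.35 m below the top of the plate, so the highest point sits at h_top = 3.30643 − 1.35 = 1.95643 m below the surface.

d_top ≈ 1.96 m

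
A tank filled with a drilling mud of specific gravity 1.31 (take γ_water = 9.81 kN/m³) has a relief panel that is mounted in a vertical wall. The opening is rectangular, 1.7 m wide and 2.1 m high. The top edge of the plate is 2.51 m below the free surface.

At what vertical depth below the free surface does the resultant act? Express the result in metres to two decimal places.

h_p = 3.66 m

γ = 1.31 × 9.81 = 12.8511 kN/m³.
The centroid lies 2.1/2 = 1.05 m below the top edge, so the centroid depth is h_c = 2.51 + 1.05 = 3.56 m.
A = 1.7 × 2.1 = 3.57 m².
Resultant F = γ·h_c·A = 12.8511 × 3.56 × 3.57 = 163.327 kN.
I_c = b·h³/12 = 1.7 × 2.1³/12 = 1.31198 m⁴.
Centre of pressure: y_p = y_c + I_c/(y_c·A) = 3.56 + 1.31198/(3.56 × 3.57) = 3.56 + 0.103231 = 3.66323 m along the plane.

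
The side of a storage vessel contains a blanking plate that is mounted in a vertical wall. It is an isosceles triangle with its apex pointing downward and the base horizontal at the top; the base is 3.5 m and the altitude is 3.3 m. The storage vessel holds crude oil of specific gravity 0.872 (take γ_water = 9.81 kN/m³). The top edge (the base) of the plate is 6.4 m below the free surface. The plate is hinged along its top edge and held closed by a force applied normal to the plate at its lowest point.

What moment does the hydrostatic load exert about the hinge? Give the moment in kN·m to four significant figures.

γ = 0.872 × 9.81 = 8.55432 kN/m³.
With the apex down, the centroid sits h/3 = 3.3/3 = 1.1 m below the base (the top edge), so the centroid depth is h_c = 6.4 + 1.1 = 7.5 m.
A = ½ × 3.5 × 3.3 = 5.775 m².
Resultant F = γ·h_c·A = 8.55432 × 7.5 × 5.775 = 370.509 kN.
I_c = b·h³/36 = 3.5 × 3.3³/36 = 3.49387 m⁴.
Centre of pressure: y_p = y_c + I_c/(y_c·A) = 7.5 + 3.49387/(7.5 × 5.775) = 7.5 + 0.0806666 = 7.58067 m along the plane.
The resultant acts 1.1 + 0.0806666 = 1.18067 m (along the plate) below the hinge at the top edge, so the moment about the hinge is M = F × 1.18067 = 370.509 × 1.18067 = 437.449 kN·m.

M ≈ 437.4 kN·m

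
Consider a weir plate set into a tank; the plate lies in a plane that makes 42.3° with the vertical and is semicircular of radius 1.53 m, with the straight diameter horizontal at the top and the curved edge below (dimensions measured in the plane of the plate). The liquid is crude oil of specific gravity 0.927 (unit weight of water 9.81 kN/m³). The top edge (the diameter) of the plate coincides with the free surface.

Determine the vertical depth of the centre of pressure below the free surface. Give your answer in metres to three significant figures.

h_p = 0.667 m

γ = 0.927 × 9.81 = 9.09387 kN/m³.
The plate makes 42.3° with the vertical, i.e. θ = 90° − 42.3° = 47.7° to the horizontal. Measuring y along the incline from the free-surface line, vertical depth h = y·sinθ with sinθ = 0.739631.
The centroid of a semicircle lies 4r/(3π) = 0.649352 m from the diameter, here below the top edge, so y_c = 0.649352 m and h_c = 0.649352 × 0.739631 = 0.480281 m.
A = πr²/2 = π × 1.53²/2 = 3.67708 m².
Resultant F = γ·h_c·A = 9.09387 × 0.480281 × 3.67708 = 16.0601 kN.
I_c = (π/8 − 8/(9π))·r⁴ = 0.109757 × 1.53⁴ = 0.601448 m⁴.
Centre of pressure: y_p = y_c + I_c/(y_c·A) = 0.649352 + 0.601448/(0.649352 × 3.67708) = 0.649352 + 0.251892 = 0.901244 m along the plane.
Vertically, h_p = y_p·sinθ = 0.901244 × 0.739631 = 0.666588 m.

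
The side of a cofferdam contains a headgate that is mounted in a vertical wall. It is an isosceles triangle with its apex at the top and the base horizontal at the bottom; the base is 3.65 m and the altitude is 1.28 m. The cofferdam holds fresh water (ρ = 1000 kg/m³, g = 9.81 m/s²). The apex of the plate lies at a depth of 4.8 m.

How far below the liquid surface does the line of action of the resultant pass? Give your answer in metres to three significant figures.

h_p = 5.67 m

γ = ρg = 1000 × 9.81 = 9810 N/m³ = 9.81 kN/m³.
With the apex up, the centroid sits 2h/3 = 2 × 1.28/3 = 0.853333 m below the apex, so the centroid depth is h_c = 4.8 + 0.853333 = 5.65333 m.
A = ½ × 3.65 × 1.28 = 2.336 m².
Resultant F = γ·h_c·A = 9.81 × 5.65333 × 2.336 = 129.553 kN.
I_c = b·h³/36 = 3.65 × 1.28³/36 = 0.212628 m⁴.
Centre of pressure: y_p = y_c + I_c/(y_c·A) = 5.65333 + 0.212628/(5.65333 × 2.336) = 5.65333 + 0.0161006 = 5.66943 m along the plane.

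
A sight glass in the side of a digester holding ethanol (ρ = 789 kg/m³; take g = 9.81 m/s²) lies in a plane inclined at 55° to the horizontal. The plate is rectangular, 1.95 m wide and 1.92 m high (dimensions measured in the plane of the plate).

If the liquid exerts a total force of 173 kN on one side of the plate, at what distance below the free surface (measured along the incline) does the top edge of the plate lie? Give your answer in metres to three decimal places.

y_top ≈ 6.328 m

γ = ρg = 789 × 9.81 / 1000 = 7.74009 kN/m³.
A = 1.95 × 1.92 = 3.744 m².
From F = γ·h_c·A, the centroid depth is h_c = 173/(7.74009 × 3.744) = 5.96986 m.
Let θ = 55° be the plate's angle to the horizontal; measure y along the incline from where the plane meets the free surface. Vertical depth h = y·sinθ with sinθ = 0.819152.
Along the incline, y_c = h_c/sinθ = 5.96986/0.819152 = 7.28785 m.
The centroid lies 1.92/2 = 0.96 m below the top edge, so the top edge sits at y_top = 7.28785 − 0.96 = 6.32785 m along the incline.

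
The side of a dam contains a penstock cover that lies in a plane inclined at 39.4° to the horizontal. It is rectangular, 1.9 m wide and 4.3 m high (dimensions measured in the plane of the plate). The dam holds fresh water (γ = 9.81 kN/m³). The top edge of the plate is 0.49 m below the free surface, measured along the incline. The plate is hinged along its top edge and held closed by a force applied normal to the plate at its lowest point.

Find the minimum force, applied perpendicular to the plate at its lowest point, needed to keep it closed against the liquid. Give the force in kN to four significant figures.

P ≈ 85.38 kN

γ = 9.81 kN/m³.
Let θ = 39.4° be the plate's angle to the horizontal; measure y along the incline from where the plane meets the free surface. Vertical depth h = y·sinθ with sinθ = 0.634731.
The centroid lies 4.3/2 = 2.15 m below the top edge, so y_c = 0.49 + 2.15 = 2.64 m and h_c = 2.64 × 0.634731 = 1.67569 m.
A = 1.9 × 4.3 = 8.17 m².
Resultant F = γ·h_c·A = 9.81 × 1.67569 × 8.17 = 134.303 kN.
I_c = b·h³/12 = 1.9 × 4.3³/12 = 12.5886 m⁴.
Centre of pressure: y_p = y_c + I_c/(y_c·A) = 2.64 + 12.5886/(2.64 × 8.17) = 2.64 + 0.583649 = 3.22365 m along the plane.
The resultant acts 2.15 + 0.583649 = 2.73365 m (along the plate) below the hinge at the top edge, so the moment about the hinge is M = F × 2.73365 = 134.303 × 2.73365 = 367.137 kN·m.
A normal force at the bottom, 4.3 m from the hinge, must supply this moment: P = 367.137/4.3 = 85.3807 kN.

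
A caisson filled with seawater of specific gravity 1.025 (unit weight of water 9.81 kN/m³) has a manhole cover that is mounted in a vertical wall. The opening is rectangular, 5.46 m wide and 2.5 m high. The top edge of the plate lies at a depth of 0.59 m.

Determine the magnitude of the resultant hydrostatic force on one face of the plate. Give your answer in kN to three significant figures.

γ = 1.025 × 9.81 = 10.05525 kN/m³.
The centroid lies 2.5/2 = 1.25 m below the top edge, so the centroid depth is h_c = 0.59 + 1.25 = 1.84 m.
A = 5.46 × 2.5 = 13.65 m².
Resultant F = γ·h_c·A = 10.05525 × 1.84 × 13.65 = 252.548 kN.

F ≈ 253 kN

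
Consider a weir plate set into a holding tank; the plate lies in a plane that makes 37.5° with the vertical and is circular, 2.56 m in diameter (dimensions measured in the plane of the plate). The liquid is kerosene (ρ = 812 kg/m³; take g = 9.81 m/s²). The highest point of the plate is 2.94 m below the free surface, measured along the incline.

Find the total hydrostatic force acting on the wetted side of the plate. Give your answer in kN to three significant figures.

γ = ρg = 812 × 9.81 / 1000 = 7.96572 kN/m³.
The plate makes 37.5° with the vertical, i.e. θ = 90° − 37.5° = 52.5° to the horizontal. Measuring y along the incline from the free-surface line, vertical depth h = y·sinθ with sinθ = 0.793353.
The centroid is at the centre, 1.28 m below the top of the plate, so y_c = 2.94 + 1.28 = 4.22 m and h_c = 4.22 × 0.793353 = 3.34795 m.
A = π(1.28)² = 5.14719 m².
Resultant F = γ·h_c·A = 7.96572 × 3.34795 × 5.14719 = 137.27 kN.

F ≈ 137 kN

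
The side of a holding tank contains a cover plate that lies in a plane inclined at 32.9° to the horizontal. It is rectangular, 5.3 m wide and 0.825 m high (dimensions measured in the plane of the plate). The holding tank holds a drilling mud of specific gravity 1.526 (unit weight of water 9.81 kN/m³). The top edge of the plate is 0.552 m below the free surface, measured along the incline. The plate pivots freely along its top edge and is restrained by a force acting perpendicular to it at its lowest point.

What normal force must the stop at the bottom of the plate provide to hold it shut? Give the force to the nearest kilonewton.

P ≈ 20 kN

γ = 1.526 × 9.81 = 14.97006 kN/m³.
Let θ = 32.9° be the plate's angle to the horizontal; measure y along the incline from where the plane meets the free surface. Vertical depth h = y·sinθ with sinθ = 0.543174.
The centroid lies 0.825/2 = 0.4125 m below the top edge, so y_c = 0.552 + 0.4125 = 0.9645 m and h_c = 0.9645 × 0.543174 = 0.523891 m.
A = 5.3 × 0.825 = 4.3725 m².
Resultant F = γ·h_c·A = 14.97006 × 0.523891 × 4.3725 = 34.2921 kN.
I_c = b·h³/12 = 5.3 × 0.825³/12 = 0.248003 m⁴.
Centre of pressure: y_p = y_c + I_c/(y_c·A) = 0.9645 + 0.248003/(0.9645 × 4.3725) = 0.9645 + 0.0588064 = 1.02331 m along the plane.
The resultant acts 0.4125 + 0.0588064 = 0.471306 m (along the plate) below the hinge at the top edge, so the moment about the hinge is M = F × 0.471306 = 34.2921 × 0.471306 = 16.1621 kN·m.
A normal force at the bottom, 0.825 m from the hinge, must supply this moment: P = 16.1621/0.825 = 19.5904 kN.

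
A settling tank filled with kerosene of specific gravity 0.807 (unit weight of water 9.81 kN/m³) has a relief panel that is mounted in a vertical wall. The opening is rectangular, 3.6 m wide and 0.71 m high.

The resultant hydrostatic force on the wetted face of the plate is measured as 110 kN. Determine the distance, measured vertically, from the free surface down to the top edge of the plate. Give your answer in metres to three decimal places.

d_top ≈ 5.081 m

γ = 0.807 × 9.81 = 7.91667 kN/m³.
A = 3.6 × 0.71 = 2.556 m².
From F = γ·h_c·A, the centroid depth is h_c = 110/(7.91667 × 2.556) = 5.43612 m.
The centroid lies 0.71/2 = 0.355 m below the top edge, so the top edge sits at h_top = 5.43612 − 0.355 = 5.08112 m below the surface.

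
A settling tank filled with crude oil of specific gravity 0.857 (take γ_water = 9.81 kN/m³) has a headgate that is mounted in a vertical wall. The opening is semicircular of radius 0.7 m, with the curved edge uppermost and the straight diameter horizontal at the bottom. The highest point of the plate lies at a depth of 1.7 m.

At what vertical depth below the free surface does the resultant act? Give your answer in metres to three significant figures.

γ = 0.857 × 9.81 = 8.40717 kN/m³.
The centroid lies 4r/(3π) = 0.297089 m above the diameter, so r − 4r/(3π) = 0.7 − 0.297089 = 0.402911 m below the topmost point, so the centroid depth is h_c = 1.7 + 0.402911 = 2.10291 m.
A = πr²/2 = π × 0.7²/2 = 0.76969 m².
Resultant F = γ·h_c·A = 8.40717 × 2.10291 × 0.76969 = 13.6078 kN.
I_c = (π/8 − 8/(9π))·r⁴ = 0.109757 × 0.7⁴ = 0.0263527 m⁴.
Centre of pressure: y_p = y_c + I_c/(y_c·A) = 2.10291 + 0.0263527/(2.10291 × 0.76969) = 2.10291 + 0.0162813 = 2.11919 m along the plane.

h_p = 2.12 m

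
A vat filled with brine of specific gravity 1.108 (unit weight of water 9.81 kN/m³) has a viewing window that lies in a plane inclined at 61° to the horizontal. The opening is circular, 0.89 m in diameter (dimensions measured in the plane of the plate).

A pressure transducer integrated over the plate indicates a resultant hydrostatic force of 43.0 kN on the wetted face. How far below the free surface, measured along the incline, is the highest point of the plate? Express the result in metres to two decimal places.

γ = 1.108 × 9.81 = 10.86948 kN/m³.
A = π(0.445)² = 0.622114 m².
From F = γ·h_c·A, the centroid depth is h_c = 43.0/(10.86948 × 0.622114) = 6.35901 m.
Let θ = 61° be the plate's angle to the horizontal; measure y along the incline from where the plane meets the free surface. Vertical depth h = y·sinθ with sinθ = 0.874620.
Along the incline, y_c = h_c/sinθ = 6.35901/0.874620 = 7.2706 m.
The centroid is at the centre, 0.445 m below the top of the plate, so the highest point sits at y_top = 7.2706 − 0.445 = 6.8256 m along the incline.

y_top ≈ 6.83 m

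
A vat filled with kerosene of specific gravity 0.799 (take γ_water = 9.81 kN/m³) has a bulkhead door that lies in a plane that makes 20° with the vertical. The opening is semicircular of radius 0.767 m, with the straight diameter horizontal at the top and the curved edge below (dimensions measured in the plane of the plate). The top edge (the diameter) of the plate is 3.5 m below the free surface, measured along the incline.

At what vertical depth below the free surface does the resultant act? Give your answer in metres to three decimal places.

h_p = 3.605 m

γ = 0.799 × 9.81 = 7.83819 kN/m³.
The plate makes 20° with the vertical, i.e. θ = 90° − 20° = 70° to the horizontal. Measuring y along the incline from the free-surface line, vertical depth h = y·sinθ with sinθ = 0.939693.
The centroid of a semicircle lies 4r/(3π) = 0.325525 m from the diameter, here below the top edge, so y_c = 3.5 + 0.325525 = 3.82552 m and h_c = 3.82552 × 0.939693 = 3.59481 m.
A = πr²/2 = π × 0.767²/2 = 0.924082 m².
Resultant F = γ·h_c·A = 7.83819 × 3.59481 × 0.924082 = 26.0377 kN.
I_c = (π/8 − 8/(9π))·r⁴ = 0.109757 × 0.767⁴ = 0.0379851 m⁴.
Centre of pressure: y_p = y_c + I_c/(y_c·A) = 3.82552 + 0.0379851/(3.82552 × 0.924082) = 3.82552 + 0.0107451 = 3.83627 m along the plane.
Vertically, h_p = y_p·sinθ = 3.83627 × 0.939693 = 3.60492 m.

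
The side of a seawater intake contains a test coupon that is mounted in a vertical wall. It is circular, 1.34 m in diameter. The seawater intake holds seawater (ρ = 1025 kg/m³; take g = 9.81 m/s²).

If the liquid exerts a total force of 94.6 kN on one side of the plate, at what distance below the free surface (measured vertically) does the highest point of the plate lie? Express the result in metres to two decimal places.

d_top ≈ 6.00 m

γ = ρg = 1025 × 9.81 / 1000 = 10.05525 kN/m³.
A = π(0.67)² = 1.41026 m².
From F = γ·h_c·A, the centroid depth is h_c = 94.6/(10.05525 × 1.41026) = 6.67112 m.
The centroid is at the centre, 0.67 m below the top of the plate, so the highest point sits at h_top = 6.67112 − 0.67 = 6.00112 m below the surface.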